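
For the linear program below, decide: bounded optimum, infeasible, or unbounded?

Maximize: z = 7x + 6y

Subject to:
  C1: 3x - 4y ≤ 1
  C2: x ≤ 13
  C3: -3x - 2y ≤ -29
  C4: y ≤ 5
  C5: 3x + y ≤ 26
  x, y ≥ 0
The point (7, 5) satisfies every constraint, so the LP is feasible; the constraints give x ≤ 13 and y ≤ 5, which with x, y ≥ 0 keep the feasible region inside a bounded box. A feasible, bounded LP attains a finite optimum at a vertex.

Feasible with finite optimum z* = 79 at (7, 5).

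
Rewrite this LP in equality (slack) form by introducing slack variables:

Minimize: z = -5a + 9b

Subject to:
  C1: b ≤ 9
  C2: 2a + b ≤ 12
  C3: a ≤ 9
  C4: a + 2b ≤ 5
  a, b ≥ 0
min z = -5a + 9b

s.t.
  b + s1 = 9
  2a + b + s2 = 12
  a + s3 = 9
  a + 2b + s4 = 5
  a, b, s1, s2, s3, s4 ≥ 0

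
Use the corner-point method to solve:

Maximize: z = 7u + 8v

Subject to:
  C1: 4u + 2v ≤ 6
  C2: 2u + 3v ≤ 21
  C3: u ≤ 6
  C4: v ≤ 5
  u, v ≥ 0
Each vertex is the intersection of two constraint boundaries that also satisfies all remaining constraints:
  u = 0 and v = 0 → (0, 0)
  4u + 2v = 6 and v = 0 → (1.5, 0)
  4u + 2v = 6 and u = 0 → (0, 3)

Evaluating z = 7u + 8v at each vertex:
  (0, 0): z = 0
  (1.5, 0): z = 10.5
  (0, 3): z = 24

The maximum is at (0, 3) with z = 24.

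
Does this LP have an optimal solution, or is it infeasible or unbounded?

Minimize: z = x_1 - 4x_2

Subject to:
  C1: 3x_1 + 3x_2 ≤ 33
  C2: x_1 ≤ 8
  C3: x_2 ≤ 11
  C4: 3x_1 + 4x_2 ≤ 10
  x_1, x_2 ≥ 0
The point (0, 2.5) satisfies every constraint, so the LP is feasible; the constraints give x_1 ≤ 8 and x_2 ≤ 11, which with x_1, x_2 ≥ 0 keep the feasible region inside a bounded box. A feasible, bounded LP attains a finite optimum at a vertex.

Bounded optimum: z* = -10 at (0, 2.5).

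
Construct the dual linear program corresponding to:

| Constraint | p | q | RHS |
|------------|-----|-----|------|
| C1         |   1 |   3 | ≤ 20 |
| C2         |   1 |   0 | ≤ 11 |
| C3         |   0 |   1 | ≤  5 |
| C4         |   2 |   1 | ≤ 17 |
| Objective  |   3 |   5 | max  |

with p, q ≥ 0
Minimize: z = 20y1 + 11y2 + 5y3 + 17y4

Subject to:
  C1: -y1 - y2 - 2y4 ≤ -3
  C2: -3y1 - y3 - y4 ≤ -5
  y1, y2, y3, y4 ≥ 0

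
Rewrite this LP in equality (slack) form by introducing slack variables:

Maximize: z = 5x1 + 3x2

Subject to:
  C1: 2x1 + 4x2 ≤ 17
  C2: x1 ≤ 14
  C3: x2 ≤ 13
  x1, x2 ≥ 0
max z = 5x1 + 3x2

s.t.
  2x1 + 4x2 + s1 = 17
  x1 + s2 = 14
  x2 + s3 = 13
  x1, x2, s1, s2, s3 ≥ 0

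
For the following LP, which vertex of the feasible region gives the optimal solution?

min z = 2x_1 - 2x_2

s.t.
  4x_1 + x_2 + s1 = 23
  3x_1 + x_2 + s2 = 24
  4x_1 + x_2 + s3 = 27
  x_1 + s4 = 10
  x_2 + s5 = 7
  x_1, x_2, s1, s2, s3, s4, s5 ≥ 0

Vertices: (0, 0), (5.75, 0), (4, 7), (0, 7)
(0, 7) with z = -14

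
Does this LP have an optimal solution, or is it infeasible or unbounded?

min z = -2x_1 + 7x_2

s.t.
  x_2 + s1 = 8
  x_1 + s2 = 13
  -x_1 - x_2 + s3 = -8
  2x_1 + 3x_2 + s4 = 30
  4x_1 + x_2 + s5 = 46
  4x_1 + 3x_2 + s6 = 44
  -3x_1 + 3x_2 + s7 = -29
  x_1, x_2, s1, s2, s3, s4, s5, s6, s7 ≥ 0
The point (11, 0) satisfies every constraint, so the LP is feasible; the constraints give x_1 ≤ 13 and x_2 ≤ 8, which with x_1, x_2 ≥ 0 keep the feasible region inside a bounded box. A feasible, bounded LP attains a finite optimum at a vertex.

Evaluating z = -2x_1 + 7x_2 at each vertex:
  (9.667, 0): z = -19.33
  (11, 0): z = -22
  (10.43, 0.7619): z = -15.52

The LP has an optimal solution: (11, 0) with z = -22.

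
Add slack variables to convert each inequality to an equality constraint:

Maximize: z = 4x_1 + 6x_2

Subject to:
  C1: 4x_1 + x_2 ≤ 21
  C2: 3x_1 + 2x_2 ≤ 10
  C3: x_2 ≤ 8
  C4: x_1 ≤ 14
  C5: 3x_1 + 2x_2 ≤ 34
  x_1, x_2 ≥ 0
max z = 4x_1 + 6x_2

s.t.
  4x_1 + x_2 + s1 = 21
  3x_1 + 2x_2 + s2 = 10
  x_2 + s3 = 8
  x_1 + s4 = 14
  3x_1 + 2x_2 + s5 = 34
  x_1, x_2, s1, s2, s3, s4, s5 ≥ 0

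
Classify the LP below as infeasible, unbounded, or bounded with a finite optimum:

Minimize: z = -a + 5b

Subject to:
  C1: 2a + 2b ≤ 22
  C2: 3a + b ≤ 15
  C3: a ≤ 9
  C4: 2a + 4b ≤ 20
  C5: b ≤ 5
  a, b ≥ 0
The point (5, 0) satisfies every constraint, so the LP is feasible; the constraints give a ≤ 9 and b ≤ 5, which with a, b ≥ 0 keep the feasible region inside a bounded box. A feasible, bounded LP attains a finite optimum at a vertex.

Feasible with finite optimum z* = -5 at (5, 0).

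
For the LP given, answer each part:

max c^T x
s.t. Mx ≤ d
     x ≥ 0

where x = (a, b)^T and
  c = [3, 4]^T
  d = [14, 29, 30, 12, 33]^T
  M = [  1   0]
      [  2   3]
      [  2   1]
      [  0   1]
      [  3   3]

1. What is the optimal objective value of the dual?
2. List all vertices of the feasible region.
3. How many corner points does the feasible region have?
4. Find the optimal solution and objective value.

1. 40 (by strong duality, equal to the primal optimum)
2. (0, 0), (11, 0), (4, 7), (0, 9.667)
3. 4
4. a = 4, b = 7, z = 40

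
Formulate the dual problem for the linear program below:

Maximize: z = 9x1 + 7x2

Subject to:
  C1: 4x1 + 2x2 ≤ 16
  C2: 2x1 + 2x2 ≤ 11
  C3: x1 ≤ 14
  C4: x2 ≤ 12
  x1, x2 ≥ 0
Minimize: z = 16y1 + 11y2 + 14y3 + 12y4

Subject to:
  C1: -4y1 - 2y2 - y3 ≤ -9
  C2: -2y1 - 2y2 - y4 ≤ -7
  y1, y2, y3, y4 ≥ 0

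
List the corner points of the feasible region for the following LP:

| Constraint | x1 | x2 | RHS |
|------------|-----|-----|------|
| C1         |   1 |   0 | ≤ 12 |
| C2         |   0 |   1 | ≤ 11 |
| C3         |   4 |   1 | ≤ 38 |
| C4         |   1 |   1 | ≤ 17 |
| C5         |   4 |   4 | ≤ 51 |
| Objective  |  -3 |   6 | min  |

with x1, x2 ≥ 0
Each vertex is the intersection of two constraint boundaries that also satisfies all remaining constraints:
  x1 = 0 and x2 = 0 → (0, 0)
  4x1 + x2 = 38 and x2 = 0 → (9.5, 0)
  4x1 + x2 = 38 and 4x1 + 4x2 = 51 → (8.417, 4.333)
  x2 = 11 and 4x1 + 4x2 = 51 → (1.75, 11)
  x2 = 11 and x1 = 0 → (0, 11)

Vertices: (0, 0), (9.5, 0), (8.417, 4.333), (1.75, 11), (0, 11)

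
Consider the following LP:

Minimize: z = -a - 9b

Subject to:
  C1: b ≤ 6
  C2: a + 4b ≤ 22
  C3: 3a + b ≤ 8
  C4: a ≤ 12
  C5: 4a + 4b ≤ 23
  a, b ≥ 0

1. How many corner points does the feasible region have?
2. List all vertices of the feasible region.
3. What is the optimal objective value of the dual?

1. 5
2. (0, 0), (2.667, 0), (1.125, 4.625), (0.3333, 5.417), (0, 5.5)
3. -49.5 (by strong duality, equal to the primal optimum)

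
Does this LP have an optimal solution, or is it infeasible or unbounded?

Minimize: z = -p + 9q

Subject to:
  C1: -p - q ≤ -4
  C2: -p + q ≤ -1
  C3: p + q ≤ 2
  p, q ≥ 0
C3 requires p + q ≤ 2, while C1 (-p - q ≤ -4) is equivalent to p + q ≥ 4. Together they would need 4 ≤ p + q ≤ 2, which is impossible since 4 > 2. No point satisfies all constraints.

Infeasible — the constraint set is empty.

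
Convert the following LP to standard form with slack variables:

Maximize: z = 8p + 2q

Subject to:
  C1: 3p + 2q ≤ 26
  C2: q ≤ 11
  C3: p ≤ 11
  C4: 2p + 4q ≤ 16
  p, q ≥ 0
max z = 8p + 2q

s.t.
  3p + 2q + s1 = 26
  q + s2 = 11
  p + s3 = 11
  2p + 4q + s4 = 16
  p, q, s1, s2, s3, s4 ≥ 0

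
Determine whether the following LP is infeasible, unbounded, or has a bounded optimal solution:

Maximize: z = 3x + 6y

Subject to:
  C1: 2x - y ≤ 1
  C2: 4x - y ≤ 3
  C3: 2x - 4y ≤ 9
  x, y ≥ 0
Feasible point: (0, 0) satisfies every constraint, so the LP is feasible.
Direction d = (0, 1): for each constraint row a, a·d ≤ 0 —
  (2)(0) + (-1)(1) = -1 ≤ 0
  (4)(0) + (-1)(1) = -1 ≤ 0
  (2)(0) + (-4)(1) = -4 ≤ 0
and d ≥ 0, so (0, 0) + t·d stays feasible for every t ≥ 0. Along this ray z = 3x + 6y changes by 6 per unit t, so z → +∞.

Unbounded — the objective can increase without bound over the feasible region.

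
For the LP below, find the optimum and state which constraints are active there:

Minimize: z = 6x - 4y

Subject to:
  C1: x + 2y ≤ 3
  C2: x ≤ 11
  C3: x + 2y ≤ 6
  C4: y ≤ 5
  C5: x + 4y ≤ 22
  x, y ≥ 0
Optimal: x = 0, y = 1.5
Binding: C1, x ≥ 0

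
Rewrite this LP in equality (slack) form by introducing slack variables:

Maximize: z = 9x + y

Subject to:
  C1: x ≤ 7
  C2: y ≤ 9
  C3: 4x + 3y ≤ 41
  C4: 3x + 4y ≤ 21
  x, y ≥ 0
max z = 9x + y

s.t.
  x + s1 = 7
  y + s2 = 9
  4x + 3y + s3 = 41
  3x + 4y + s4 = 21
  x, y, s1, s2, s3, s4 ≥ 0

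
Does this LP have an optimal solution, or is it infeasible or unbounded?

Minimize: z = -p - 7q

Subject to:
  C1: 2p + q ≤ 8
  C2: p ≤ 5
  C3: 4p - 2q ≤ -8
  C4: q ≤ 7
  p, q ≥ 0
The point (0.5, 7) satisfies every constraint, so the LP is feasible; the constraints give p ≤ 5 and q ≤ 7, which with p, q ≥ 0 keep the feasible region inside a bounded box. A feasible, bounded LP attains a finite optimum at a vertex.

Evaluating z = -p - 7q at each vertex:
  (0, 4): z = -28
  (1, 6): z = -43
  (0.5, 7): z = -49.5
  (0, 7): z = -49

The LP has an optimal solution: (0.5, 7) with z = -49.5.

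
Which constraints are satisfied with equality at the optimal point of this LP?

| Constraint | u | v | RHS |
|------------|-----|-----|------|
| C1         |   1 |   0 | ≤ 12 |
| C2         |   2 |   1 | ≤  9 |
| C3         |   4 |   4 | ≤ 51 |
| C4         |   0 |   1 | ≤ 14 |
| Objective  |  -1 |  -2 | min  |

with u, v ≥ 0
Optimal: u = 0, v = 9
Slack at optimum:
  C1: slack = 12
  C2: slack = 0 (binding)
  C3: slack = 15
  C4: slack = 5
  u ≥ 0: u = 0 (binding)
  v ≥ 0: v = 9
Binding constraints: C2, u ≥ 0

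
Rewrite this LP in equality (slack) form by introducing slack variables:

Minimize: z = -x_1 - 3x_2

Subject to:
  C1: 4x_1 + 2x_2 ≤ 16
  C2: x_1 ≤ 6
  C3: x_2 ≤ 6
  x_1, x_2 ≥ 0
min z = -x_1 - 3x_2

s.t.
  4x_1 + 2x_2 + s1 = 16
  x_1 + s2 = 6
  x_2 + s3 = 6
  x_1, x_2, s1, s2, s3 ≥ 0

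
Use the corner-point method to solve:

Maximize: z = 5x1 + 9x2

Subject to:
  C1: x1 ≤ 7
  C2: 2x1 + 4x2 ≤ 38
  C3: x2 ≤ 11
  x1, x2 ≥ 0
Each vertex is the intersection of two constraint boundaries that also satisfies all remaining constraints:
  x1 = 0 and x2 = 0 → (0, 0)
  x1 = 7 and x2 = 0 → (7, 0)
  x1 = 7 and 2x1 + 4x2 = 38 → (7, 6)
  2x1 + 4x2 = 38 and x1 = 0 → (0, 9.5)

Evaluating z = 5x1 + 9x2 at each vertex:
  (0, 0): z = 0
  (7, 0): z = 35
  (7, 6): z = 89
  (0, 9.5): z = 85.5

The maximum is at (7, 6) with z = 89.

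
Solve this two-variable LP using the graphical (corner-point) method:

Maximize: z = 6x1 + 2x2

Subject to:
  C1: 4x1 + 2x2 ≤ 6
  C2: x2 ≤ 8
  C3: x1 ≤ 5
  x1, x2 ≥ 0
x1 = 1.5, x2 = 0, z = 9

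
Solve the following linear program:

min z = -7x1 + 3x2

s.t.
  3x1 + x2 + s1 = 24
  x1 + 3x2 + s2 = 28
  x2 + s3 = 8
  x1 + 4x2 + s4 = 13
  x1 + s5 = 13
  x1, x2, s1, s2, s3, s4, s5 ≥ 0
Each vertex is the intersection of two constraint boundaries that also satisfies all remaining constraints:
  x1 = 0 and x2 = 0 → (0, 0)
  3x1 + x2 = 24 and x2 = 0 → (8, 0)
  3x1 + x2 = 24 and x1 + 4x2 = 13 → (7.545, 1.364)
  x1 + 4x2 = 13 and x1 = 0 → (0, 3.25)

Evaluating z = -7x1 + 3x2 at each vertex:
  (0, 0): z = 0
  (8, 0): z = -56
  (7.545, 1.364): z = -48.73
  (0, 3.25): z = 9.75

The minimum is at (8, 0) with z = -56.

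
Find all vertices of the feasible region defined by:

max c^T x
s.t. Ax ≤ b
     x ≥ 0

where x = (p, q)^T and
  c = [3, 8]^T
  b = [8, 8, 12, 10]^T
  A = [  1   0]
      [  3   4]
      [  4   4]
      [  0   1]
Each vertex is the intersection of two constraint boundaries that also satisfies all remaining constraints:
  p = 0 and q = 0 → (0, 0)
  3p + 4q = 8 and q = 0 → (2.667, 0)
  3p + 4q = 8 and p = 0 → (0, 2)

Vertices: (0, 0), (2.667, 0), (0, 2)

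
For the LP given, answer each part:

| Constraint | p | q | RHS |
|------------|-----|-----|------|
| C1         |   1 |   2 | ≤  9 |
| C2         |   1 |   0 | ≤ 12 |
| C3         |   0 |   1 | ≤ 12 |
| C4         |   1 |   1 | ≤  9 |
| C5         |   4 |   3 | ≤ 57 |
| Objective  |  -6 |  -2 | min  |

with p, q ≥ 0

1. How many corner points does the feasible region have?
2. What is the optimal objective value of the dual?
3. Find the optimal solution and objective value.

1. 3
2. -54 (by strong duality, equal to the primal optimum)
3. p = 9, q = 0, z = -54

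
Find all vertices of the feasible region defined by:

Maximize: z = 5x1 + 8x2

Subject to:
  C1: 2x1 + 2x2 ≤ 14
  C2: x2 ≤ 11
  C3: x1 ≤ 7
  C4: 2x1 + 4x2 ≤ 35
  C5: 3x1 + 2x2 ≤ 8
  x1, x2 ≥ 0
Each vertex is the intersection of two constraint boundaries that also satisfies all remaining constraints:
  x1 = 0 and x2 = 0 → (0, 0)
  3x1 + 2x2 = 8 and x2 = 0 → (2.667, 0)
  3x1 + 2x2 = 8 and x1 = 0 → (0, 4)

Vertices: (0, 0), (2.667, 0), (0, 4)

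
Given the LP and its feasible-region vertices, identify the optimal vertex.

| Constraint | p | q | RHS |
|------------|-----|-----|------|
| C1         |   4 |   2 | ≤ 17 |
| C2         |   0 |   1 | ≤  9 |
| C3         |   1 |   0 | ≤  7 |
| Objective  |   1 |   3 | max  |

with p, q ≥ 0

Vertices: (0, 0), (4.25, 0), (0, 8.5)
Evaluating z = p + 3q at each vertex:
  (0, 0): z = 0
  (4.25, 0): z = 4.25
  (0, 8.5): z = 25.5

The largest value is z = 25.5, attained at (0, 8.5).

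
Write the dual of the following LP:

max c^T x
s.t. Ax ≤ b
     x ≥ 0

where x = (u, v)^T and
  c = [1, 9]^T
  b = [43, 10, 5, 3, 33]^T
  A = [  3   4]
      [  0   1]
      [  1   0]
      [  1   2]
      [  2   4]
Minimize: z = 43y1 + 10y2 + 5y3 + 3y4 + 33y5

Subject to:
  C1: -3y1 - y3 - y4 - 2y5 ≤ -1
  C2: -4y1 - y2 - 2y4 - 4y5 ≤ -9
  y1, y2, y3, y4, y5 ≥ 0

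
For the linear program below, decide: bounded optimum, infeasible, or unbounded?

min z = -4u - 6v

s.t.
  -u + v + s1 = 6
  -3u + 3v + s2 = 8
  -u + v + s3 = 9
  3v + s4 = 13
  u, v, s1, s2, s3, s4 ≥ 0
Feasible point: (0, 0) satisfies every constraint, so the LP is feasible.
Direction d = (1, 0): for each constraint row a, a·d ≤ 0 —
  (-1)(1) + (1)(0) = -1 ≤ 0
  (-3)(1) + (3)(0) = -3 ≤ 0
  (-1)(1) + (1)(0) = -1 ≤ 0
  (0)(1) + (3)(0) = 0 ≤ 0
and d ≥ 0, so (0, 0) + t·d stays feasible for every t ≥ 0. Along this ray z = -4u - 6v changes by -4 per unit t, so z → −∞.

Unbounded: there is a feasible ray along which z → −∞.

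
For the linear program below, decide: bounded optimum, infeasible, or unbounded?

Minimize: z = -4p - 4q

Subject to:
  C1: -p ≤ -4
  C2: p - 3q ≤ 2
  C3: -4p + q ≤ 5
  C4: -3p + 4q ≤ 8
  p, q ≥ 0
Feasible point: (4, 1) satisfies every constraint, so the LP is feasible.
Direction d = (3, 1): for each constraint row a, a·d ≤ 0 —
  (-1)(3) + (0)(1) = -3 ≤ 0
  (1)(3) + (-3)(1) = 0 ≤ 0
  (-4)(3) + (1)(1) = -11 ≤ 0
  (-3)(3) + (4)(1) = -5 ≤ 0
and d ≥ 0, so (4, 1) + t·d stays feasible for every t ≥ 0. Along this ray z = -4p - 4q changes by -16 per unit t, so z → −∞.

Unbounded: there is a feasible ray along which z → −∞.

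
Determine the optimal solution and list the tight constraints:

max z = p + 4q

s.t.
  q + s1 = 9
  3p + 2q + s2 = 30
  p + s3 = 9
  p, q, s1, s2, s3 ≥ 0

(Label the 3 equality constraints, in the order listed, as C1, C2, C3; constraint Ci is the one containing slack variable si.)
Optimal: p = 4, q = 9
Slack at optimum:
  C1: slack = 0 (binding)
  C2: slack = 0 (binding)
  C3: slack = 5
  p ≥ 0: p = 4
  q ≥ 0: q = 9
Binding constraints: C1, C2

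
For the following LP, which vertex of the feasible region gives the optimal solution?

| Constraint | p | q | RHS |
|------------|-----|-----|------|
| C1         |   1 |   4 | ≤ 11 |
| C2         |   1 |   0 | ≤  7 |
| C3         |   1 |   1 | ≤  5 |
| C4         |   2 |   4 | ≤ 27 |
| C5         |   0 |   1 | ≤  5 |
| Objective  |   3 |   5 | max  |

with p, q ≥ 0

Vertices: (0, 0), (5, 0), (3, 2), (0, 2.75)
Evaluating z = 3p + 5q at each vertex:
  (0, 0): z = 0
  (5, 0): z = 15
  (3, 2): z = 19
  (0, 2.75): z = 13.75

The largest value is z = 19, attained at (3, 2).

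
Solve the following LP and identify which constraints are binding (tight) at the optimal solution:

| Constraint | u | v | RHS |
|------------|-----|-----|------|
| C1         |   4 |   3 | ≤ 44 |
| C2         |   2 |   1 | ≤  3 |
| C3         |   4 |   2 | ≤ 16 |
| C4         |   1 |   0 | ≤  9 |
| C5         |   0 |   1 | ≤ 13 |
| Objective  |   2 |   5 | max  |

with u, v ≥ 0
Optimal: u = 0, v = 3
Binding: C2, u ≥ 0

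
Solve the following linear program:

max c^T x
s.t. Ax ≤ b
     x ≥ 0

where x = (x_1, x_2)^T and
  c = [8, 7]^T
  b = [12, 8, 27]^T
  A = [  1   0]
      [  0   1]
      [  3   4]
x_1 = 9, x_2 = 0, z = 72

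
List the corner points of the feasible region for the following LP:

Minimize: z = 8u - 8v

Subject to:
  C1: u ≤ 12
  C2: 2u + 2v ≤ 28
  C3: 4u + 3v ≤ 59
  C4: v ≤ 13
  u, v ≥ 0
Each vertex is the intersection of two constraint boundaries that also satisfies all remaining constraints:
  u = 0 and v = 0 → (0, 0)
  u = 12 and v = 0 → (12, 0)
  u = 12 and 2u + 2v = 28 → (12, 2)
  2u + 2v = 28 and v = 13 → (1, 13)
  v = 13 and u = 0 → (0, 13)

Vertices: (0, 0), (12, 0), (12, 2), (1, 13), (0, 13)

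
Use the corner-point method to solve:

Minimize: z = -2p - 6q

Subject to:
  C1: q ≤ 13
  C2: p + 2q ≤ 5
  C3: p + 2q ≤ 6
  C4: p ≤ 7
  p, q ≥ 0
Each vertex is the intersection of two constraint boundaries that also satisfies all remaining constraints:
  p = 0 and q = 0 → (0, 0)
  p + 2q = 5 and q = 0 → (5, 0)
  p + 2q = 5 and p = 0 → (0, 2.5)

Evaluating z = -2p - 6q at each vertex:
  (0, 0): z = 0
  (5, 0): z = -10
  (0, 2.5): z = -15

The minimum is at (0, 2.5) with z = -15.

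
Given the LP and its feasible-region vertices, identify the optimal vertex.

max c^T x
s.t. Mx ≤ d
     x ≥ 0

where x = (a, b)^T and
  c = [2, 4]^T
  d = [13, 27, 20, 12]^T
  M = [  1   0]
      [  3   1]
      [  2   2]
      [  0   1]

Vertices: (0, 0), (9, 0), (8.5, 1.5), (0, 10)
(0, 10) with z = 40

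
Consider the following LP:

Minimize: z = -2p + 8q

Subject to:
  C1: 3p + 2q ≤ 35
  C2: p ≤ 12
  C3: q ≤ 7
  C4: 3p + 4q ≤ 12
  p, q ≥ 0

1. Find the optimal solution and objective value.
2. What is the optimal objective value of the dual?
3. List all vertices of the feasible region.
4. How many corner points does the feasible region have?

1. p = 4, q = 0, z = -8
2. -8 (by strong duality, equal to the primal optimum)
3. (0, 0), (4, 0), (0, 3)
4. 3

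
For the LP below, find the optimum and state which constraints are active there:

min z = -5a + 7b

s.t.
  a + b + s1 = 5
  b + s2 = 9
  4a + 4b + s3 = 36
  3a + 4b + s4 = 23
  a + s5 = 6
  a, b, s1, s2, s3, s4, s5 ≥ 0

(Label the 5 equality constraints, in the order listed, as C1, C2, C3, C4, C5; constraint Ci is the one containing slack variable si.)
Optimal: a = 5, b = 0
Binding: C1, b ≥ 0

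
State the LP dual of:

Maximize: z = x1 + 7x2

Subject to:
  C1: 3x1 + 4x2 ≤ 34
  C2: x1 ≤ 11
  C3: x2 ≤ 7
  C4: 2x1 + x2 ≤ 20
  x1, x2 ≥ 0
Minimize: z = 34y1 + 11y2 + 7y3 + 20y4

Subject to:
  C1: -3y1 - y2 - 2y4 ≤ -1
  C2: -4y1 - y3 - y4 ≤ -7
  y1, y2, y3, y4 ≥ 0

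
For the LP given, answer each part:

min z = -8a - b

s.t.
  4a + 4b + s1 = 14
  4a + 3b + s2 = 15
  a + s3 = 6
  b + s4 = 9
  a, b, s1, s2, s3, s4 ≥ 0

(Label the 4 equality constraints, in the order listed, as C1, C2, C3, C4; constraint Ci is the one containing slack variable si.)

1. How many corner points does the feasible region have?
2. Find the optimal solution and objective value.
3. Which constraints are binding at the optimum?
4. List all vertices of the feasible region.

1. 3
2. a = 3.5, b = 0, z = -28
3. C1, b ≥ 0
4. (0, 0), (3.5, 0), (0, 3.5)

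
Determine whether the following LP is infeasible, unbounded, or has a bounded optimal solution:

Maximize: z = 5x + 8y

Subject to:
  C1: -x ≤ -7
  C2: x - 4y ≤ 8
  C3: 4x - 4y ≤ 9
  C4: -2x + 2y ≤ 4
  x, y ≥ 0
Feasible point: (7, 5) satisfies every constraint, so the LP is feasible.
Direction d = (1, 1): for each constraint row a, a·d ≤ 0 —
  (-1)(1) + (0)(1) = -1 ≤ 0
  (1)(1) + (-4)(1) = -3 ≤ 0
  (4)(1) + (-4)(1) = 0 ≤ 0
  (-2)(1) + (2)(1) = 0 ≤ 0
and d ≥ 0, so (7, 5) + t·d stays feasible for every t ≥ 0. Along this ray z = 5x + 8y changes by 13 per unit t, so z → +∞.

The LP is unbounded; z can be made arbitrarily large.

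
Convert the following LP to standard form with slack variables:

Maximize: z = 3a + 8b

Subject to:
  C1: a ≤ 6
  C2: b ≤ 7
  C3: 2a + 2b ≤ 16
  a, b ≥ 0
max z = 3a + 8b

s.t.
  a + s1 = 6
  b + s2 = 7
  2a + 2b + s3 = 16
  a, b, s1, s2, s3 ≥ 0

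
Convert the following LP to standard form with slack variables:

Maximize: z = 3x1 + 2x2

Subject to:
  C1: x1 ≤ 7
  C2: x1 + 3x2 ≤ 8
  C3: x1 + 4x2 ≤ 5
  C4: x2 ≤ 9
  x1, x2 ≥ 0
max z = 3x1 + 2x2

s.t.
  x1 + s1 = 7
  x1 + 3x2 + s2 = 8
  x1 + 4x2 + s3 = 5
  x2 + s4 = 9
  x1, x2, s1, s2, s3, s4 ≥ 0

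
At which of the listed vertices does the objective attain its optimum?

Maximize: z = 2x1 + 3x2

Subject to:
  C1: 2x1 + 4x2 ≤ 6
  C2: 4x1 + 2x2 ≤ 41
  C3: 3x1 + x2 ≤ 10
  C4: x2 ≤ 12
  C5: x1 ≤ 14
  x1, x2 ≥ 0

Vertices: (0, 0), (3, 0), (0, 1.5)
(3, 0) with z = 6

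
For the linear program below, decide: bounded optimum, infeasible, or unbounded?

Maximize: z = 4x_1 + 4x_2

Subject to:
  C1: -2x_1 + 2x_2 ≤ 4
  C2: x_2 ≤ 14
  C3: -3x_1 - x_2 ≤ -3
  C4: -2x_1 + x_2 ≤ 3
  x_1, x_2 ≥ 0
Feasible point: (1, 0) satisfies every constraint, so the LP is feasible.
Direction d = (1, 0): for each constraint row a, a·d ≤ 0 —
  (-2)(1) + (2)(0) = -2 ≤ 0
  (0)(1) + (1)(0) = 0 ≤ 0
  (-3)(1) + (-1)(0) = -3 ≤ 0
  (-2)(1) + (1)(0) = -2 ≤ 0
and d ≥ 0, so (1, 0) + t·d stays feasible for every t ≥ 0. Along this ray z = 4x_1 + 4x_2 changes by 4 per unit t, so z → +∞.

Unbounded: there is a feasible ray along which z → +∞.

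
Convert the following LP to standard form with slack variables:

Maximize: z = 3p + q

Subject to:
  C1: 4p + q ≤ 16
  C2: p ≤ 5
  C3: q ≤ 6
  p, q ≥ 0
max z = 3p + q

s.t.
  4p + q + s1 = 16
  p + s2 = 5
  q + s3 = 6
  p, q, s1, s2, s3 ≥ 0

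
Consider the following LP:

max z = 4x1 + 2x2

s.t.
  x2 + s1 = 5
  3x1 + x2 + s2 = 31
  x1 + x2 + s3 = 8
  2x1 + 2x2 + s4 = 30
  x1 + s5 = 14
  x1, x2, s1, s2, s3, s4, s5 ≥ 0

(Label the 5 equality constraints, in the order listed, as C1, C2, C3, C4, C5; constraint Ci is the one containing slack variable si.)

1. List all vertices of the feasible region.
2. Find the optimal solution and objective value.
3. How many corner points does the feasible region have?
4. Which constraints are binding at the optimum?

1. (0, 0), (8, 0), (3, 5), (0, 5)
2. x1 = 8, x2 = 0, z = 32
3. 4
4. C3, x2 ≥ 0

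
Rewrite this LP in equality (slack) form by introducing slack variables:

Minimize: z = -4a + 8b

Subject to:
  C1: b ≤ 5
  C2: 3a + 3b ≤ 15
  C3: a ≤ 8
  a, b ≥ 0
min z = -4a + 8b

s.t.
  b + s1 = 5
  3a + 3b + s2 = 15
  a + s3 = 8
  a, b, s1, s2, s3 ≥ 0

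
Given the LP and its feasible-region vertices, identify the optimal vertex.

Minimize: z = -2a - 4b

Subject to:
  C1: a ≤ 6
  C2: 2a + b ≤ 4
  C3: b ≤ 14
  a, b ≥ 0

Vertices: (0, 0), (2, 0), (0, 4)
(0, 4) with z = -16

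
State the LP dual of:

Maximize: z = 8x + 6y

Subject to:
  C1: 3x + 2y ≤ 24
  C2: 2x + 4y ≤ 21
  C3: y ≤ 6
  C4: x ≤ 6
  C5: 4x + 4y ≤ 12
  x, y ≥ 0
Minimize: z = 24y1 + 21y2 + 6y3 + 6y4 + 12y5

Subject to:
  C1: -3y1 - 2y2 - y4 - 4y5 ≤ -8
  C2: -2y1 - 4y2 - y3 - 4y5 ≤ -6
  y1, y2, y3, y4, y5 ≥ 0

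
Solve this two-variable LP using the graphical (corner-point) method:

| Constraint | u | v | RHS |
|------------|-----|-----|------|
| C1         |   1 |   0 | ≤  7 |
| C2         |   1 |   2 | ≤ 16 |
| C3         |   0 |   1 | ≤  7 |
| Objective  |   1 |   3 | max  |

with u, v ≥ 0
u = 2, v = 7, z = 23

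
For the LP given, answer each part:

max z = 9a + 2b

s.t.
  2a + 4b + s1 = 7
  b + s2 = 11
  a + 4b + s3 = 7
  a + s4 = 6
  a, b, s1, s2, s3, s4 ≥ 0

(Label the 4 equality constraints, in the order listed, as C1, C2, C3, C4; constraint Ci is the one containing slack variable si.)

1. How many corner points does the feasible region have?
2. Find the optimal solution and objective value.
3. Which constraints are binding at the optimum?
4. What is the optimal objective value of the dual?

1. 3
2. a = 3.5, b = 0, z = 31.5
3. C1, b ≥ 0
4. 31.5 (by strong duality, equal to the primal optimum)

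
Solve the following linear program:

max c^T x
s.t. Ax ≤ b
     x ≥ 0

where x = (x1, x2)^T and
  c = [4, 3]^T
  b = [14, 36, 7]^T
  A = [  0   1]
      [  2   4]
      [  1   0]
Each vertex is the intersection of two constraint boundaries that also satisfies all remaining constraints:
  x1 = 0 and x2 = 0 → (0, 0)
  x1 = 7 and x2 = 0 → (7, 0)
  2x1 + 4x2 = 36 and x1 = 7 → (7, 5.5)
  2x1 + 4x2 = 36 and x1 = 0 → (0, 9)

Evaluating z = 4x1 + 3x2 at each vertex:
  (0, 0): z = 0
  (7, 0): z = 28
  (7, 5.5): z = 44.5
  (0, 9): z = 27

The maximum is at (7, 5.5) with z = 44.5.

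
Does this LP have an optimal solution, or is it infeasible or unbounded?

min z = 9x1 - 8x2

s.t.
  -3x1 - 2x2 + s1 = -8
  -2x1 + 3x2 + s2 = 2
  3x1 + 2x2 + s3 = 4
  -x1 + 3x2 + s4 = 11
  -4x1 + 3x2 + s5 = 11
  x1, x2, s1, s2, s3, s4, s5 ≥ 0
The row 3x1 + 2x2 + s3 = 4 with s3 ≥ 0 requires 3x1 + 2x2 ≤ 4, while the row -3x1 - 2x2 + s1 = -8 with s1 ≥ 0 is equivalent to 3x1 + 2x2 ≥ 8. Together they would need 8 ≤ 3x1 + 2x2 ≤ 4, which is impossible since 8 > 4. No point satisfies all constraints.

Infeasible — the constraint set is empty.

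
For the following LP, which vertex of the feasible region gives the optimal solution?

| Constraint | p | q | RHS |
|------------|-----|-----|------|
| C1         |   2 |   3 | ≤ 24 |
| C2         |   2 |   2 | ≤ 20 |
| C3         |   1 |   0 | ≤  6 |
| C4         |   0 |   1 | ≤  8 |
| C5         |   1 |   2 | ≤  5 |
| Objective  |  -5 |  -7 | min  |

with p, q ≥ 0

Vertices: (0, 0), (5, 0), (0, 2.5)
Evaluating z = -5p - 7q at each vertex:
  (0, 0): z = 0
  (5, 0): z = -25
  (0, 2.5): z = -17.5

The smallest value is z = -25, attained at (5, 0).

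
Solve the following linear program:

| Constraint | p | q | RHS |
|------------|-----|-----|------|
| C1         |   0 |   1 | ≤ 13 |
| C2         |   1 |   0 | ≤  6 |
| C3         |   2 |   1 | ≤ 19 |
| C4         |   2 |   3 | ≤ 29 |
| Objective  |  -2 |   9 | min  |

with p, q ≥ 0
Each vertex is the intersection of two constraint boundaries that also satisfies all remaining constraints:
  p = 0 and q = 0 → (0, 0)
  p = 6 and q = 0 → (6, 0)
  p = 6 and 2p + 3q = 29 → (6, 5.667)
  2p + 3q = 29 and p = 0 → (0, 9.667)

Evaluating z = -2p + 9q at each vertex:
  (0, 0): z = 0
  (6, 0): z = -12
  (6, 5.667): z = 39
  (0, 9.667): z = 87

The minimum is at (6, 0) with z = -12.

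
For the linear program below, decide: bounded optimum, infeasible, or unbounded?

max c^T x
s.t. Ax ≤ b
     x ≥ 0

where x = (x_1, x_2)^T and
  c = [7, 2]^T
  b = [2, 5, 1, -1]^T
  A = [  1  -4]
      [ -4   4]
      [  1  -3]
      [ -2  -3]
Feasible point: (0, 1) satisfies every constraint, so the LP is feasible.
Direction d = (1, 1): for each constraint row a, a·d ≤ 0 —
  (1)(1) + (-4)(1) = -3 ≤ 0
  (-4)(1) + (4)(1) = 0 ≤ 0
  (1)(1) + (-3)(1) = -2 ≤ 0
  (-2)(1) + (-3)(1) = -5 ≤ 0
and d ≥ 0, so (0, 1) + t·d stays feasible for every t ≥ 0. Along this ray z = 7x_1 + 2x_2 changes by 9 per unit t, so z → +∞.

The LP is unbounded; z can be made arbitrarily large.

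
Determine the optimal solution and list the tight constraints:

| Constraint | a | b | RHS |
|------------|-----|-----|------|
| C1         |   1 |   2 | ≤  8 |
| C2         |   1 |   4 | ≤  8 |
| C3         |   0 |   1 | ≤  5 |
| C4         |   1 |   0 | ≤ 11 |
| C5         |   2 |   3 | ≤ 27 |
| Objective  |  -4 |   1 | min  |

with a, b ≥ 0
Optimal: a = 8, b = 0
Slack at optimum:
  C1: slack = 0 (binding)
  C2: slack = 0 (binding)
  C3: slack = 5
  C4: slack = 3
  C5: slack = 11
  a ≥ 0: a = 8
  b ≥ 0: b = 0 (binding)
Binding constraints: C1, C2, b ≥ 0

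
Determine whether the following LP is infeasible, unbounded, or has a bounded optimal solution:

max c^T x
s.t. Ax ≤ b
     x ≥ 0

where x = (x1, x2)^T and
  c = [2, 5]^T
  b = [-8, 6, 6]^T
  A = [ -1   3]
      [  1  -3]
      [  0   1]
One constraint requires x1 - 3x2 ≤ 6, while the constraint -x1 + 3x2 ≤ -8 is equivalent to x1 - 3x2 ≥ 8. Together they would need 8 ≤ x1 - 3x2 ≤ 6, which is impossible since 8 > 6. No point satisfies all constraints.

Infeasible — the constraint set is empty.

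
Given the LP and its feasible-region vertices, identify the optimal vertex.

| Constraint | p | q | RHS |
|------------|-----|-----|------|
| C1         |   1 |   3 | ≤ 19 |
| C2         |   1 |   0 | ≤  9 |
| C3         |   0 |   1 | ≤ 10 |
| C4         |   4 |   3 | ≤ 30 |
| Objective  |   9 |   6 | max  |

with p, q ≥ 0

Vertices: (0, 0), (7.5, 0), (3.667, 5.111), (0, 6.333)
Evaluating z = 9p + 6q at each vertex:
  (0, 0): z = 0
  (7.5, 0): z = 67.5
  (3.667, 5.111): z = 63.67
  (0, 6.333): z = 38

The largest value is z = 67.5, attained at (7.5, 0).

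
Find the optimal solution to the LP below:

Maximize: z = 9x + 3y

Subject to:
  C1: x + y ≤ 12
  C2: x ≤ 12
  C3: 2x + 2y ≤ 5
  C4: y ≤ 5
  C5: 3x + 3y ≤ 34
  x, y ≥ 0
Each vertex is the intersection of two constraint boundaries that also satisfies all remaining constraints:
  x = 0 and y = 0 → (0, 0)
  2x + 2y = 5 and y = 0 → (2.5, 0)
  2x + 2y = 5 and x = 0 → (0, 2.5)

Evaluating z = 9x + 3y at each vertex:
  (0, 0): z = 0
  (2.5, 0): z = 22.5
  (0, 2.5): z = 7.5

The maximum is at (2.5, 0) with z = 22.5.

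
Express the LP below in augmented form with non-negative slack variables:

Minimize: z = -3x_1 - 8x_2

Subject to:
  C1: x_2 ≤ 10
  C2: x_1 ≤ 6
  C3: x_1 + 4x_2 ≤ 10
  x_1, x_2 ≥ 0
min z = -3x_1 - 8x_2

s.t.
  x_2 + s1 = 10
  x_1 + s2 = 6
  x_1 + 4x_2 + s3 = 10
  x_1, x_2, s1, s2, s3 ≥ 0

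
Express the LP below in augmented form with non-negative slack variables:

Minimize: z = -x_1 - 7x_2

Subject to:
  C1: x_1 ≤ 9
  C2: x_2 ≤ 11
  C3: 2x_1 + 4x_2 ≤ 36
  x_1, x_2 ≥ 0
min z = -x_1 - 7x_2

s.t.
  x_1 + s1 = 9
  x_2 + s2 = 11
  2x_1 + 4x_2 + s3 = 36
  x_1, x_2, s1, s2, s3 ≥ 0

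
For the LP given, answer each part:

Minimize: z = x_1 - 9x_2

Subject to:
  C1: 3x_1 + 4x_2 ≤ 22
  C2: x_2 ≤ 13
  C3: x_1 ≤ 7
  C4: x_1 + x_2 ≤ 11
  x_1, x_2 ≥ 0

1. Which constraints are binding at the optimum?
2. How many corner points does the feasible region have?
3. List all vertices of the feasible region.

1. C1, x_1 ≥ 0
2. 4
3. (0, 0), (7, 0), (7, 0.25), (0, 5.5)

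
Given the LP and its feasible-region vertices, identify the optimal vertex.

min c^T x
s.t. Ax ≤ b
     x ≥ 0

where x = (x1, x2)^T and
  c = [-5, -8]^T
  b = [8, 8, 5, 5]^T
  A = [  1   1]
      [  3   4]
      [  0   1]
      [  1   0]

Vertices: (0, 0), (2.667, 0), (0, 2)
Evaluating z = -5x1 - 8x2 at each vertex:
  (0, 0): z = 0
  (2.667, 0): z = -13.33
  (0, 2): z = -16

The smallest value is z = -16, attained at (0, 2).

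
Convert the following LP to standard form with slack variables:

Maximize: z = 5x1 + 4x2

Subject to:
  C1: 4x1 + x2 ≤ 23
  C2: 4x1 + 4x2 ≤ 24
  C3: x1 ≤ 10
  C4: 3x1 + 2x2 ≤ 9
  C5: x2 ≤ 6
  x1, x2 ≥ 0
max z = 5x1 + 4x2

s.t.
  4x1 + x2 + s1 = 23
  4x1 + 4x2 + s2 = 24
  x1 + s3 = 10
  3x1 + 2x2 + s4 = 9
  x2 + s5 = 6
  x1, x2, s1, s2, s3, s4, s5 ≥ 0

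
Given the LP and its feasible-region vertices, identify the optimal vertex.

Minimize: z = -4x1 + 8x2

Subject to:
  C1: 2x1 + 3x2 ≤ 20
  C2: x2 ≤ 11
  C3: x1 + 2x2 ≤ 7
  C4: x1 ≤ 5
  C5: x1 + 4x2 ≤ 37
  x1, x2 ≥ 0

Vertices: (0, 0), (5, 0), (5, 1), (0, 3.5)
(5, 0) with z = -20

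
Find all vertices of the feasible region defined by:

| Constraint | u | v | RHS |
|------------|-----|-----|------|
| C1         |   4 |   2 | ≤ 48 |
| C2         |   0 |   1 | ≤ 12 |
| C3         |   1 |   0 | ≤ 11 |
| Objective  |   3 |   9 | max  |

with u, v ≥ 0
Each vertex is the intersection of two constraint boundaries that also satisfies all remaining constraints:
  u = 0 and v = 0 → (0, 0)
  u = 11 and v = 0 → (11, 0)
  4u + 2v = 48 and u = 11 → (11, 2)
  4u + 2v = 48 and v = 12 → (6, 12)
  v = 12 and u = 0 → (0, 12)

Vertices: (0, 0), (11, 0), (11, 2), (6, 12), (0, 12)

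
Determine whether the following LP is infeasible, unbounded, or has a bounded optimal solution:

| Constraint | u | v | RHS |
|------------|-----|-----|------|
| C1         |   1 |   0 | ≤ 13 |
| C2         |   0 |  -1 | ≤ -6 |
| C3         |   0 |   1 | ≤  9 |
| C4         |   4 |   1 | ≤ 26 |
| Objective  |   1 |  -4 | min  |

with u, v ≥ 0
The point (0, 9) satisfies every constraint, so the LP is feasible; the constraints give u ≤ 13 and v ≤ 9, which with u, v ≥ 0 keep the feasible region inside a bounded box. A feasible, bounded LP attains a finite optimum at a vertex.

Bounded optimum: z* = -36 at (0, 9).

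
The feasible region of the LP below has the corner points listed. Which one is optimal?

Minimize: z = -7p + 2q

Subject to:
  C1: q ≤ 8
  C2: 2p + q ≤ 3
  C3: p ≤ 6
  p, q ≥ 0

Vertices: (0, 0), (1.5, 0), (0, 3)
Evaluating z = -7p + 2q at each vertex:
  (0, 0): z = 0
  (1.5, 0): z = -10.5
  (0, 3): z = 6

The smallest value is z = -10.5, attained at (1.5, 0).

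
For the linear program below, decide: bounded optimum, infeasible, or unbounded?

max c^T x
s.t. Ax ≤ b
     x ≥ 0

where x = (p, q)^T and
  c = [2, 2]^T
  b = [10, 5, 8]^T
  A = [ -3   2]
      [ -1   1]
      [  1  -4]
Feasible point: (0, 0) satisfies every constraint, so the LP is feasible.
Direction d = (1, 1): for each constraint row a, a·d ≤ 0 —
  (-3)(1) + (2)(1) = -1 ≤ 0
  (-1)(1) + (1)(1) = 0 ≤ 0
  (1)(1) + (-4)(1) = -3 ≤ 0
and d ≥ 0, so (0, 0) + t·d stays feasible for every t ≥ 0. Along this ray z = 2p + 2q changes by 4 per unit t, so z → +∞.

Unbounded — the objective can increase without bound over the feasible region.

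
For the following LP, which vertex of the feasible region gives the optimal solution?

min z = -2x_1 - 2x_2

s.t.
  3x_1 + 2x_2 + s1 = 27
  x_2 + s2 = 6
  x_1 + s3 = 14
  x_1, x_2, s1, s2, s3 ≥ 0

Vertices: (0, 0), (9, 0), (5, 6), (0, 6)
Evaluating z = -2x_1 - 2x_2 at each vertex:
  (0, 0): z = 0
  (9, 0): z = -18
  (5, 6): z = -22
  (0, 6): z = -12

The smallest value is z = -22, attained at (5, 6).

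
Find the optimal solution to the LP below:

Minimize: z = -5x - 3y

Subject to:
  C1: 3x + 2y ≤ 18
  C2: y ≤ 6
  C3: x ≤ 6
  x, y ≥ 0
Each vertex is the intersection of two constraint boundaries that also satisfies all remaining constraints:
  x = 0 and y = 0 → (0, 0)
  3x + 2y = 18 and x = 6 → (6, 0)
  3x + 2y = 18 and y = 6 → (2, 6)
  y = 6 and x = 0 → (0, 6)

Evaluating z = -5x - 3y at each vertex:
  (0, 0): z = 0
  (6, 0): z = -30
  (2, 6): z = -28
  (0, 6): z = -18

The minimum is at (6, 0) with z = -30.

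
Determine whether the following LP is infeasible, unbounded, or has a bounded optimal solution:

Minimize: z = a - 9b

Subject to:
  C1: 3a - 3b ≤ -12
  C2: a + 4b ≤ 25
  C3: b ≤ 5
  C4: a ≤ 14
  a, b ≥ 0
The point (0, 5) satisfies every constraint, so the LP is feasible; the constraints give a ≤ 14 and b ≤ 5, which with a, b ≥ 0 keep the feasible region inside a bounded box. A feasible, bounded LP attains a finite optimum at a vertex.

Evaluating z = a - 9b at each vertex:
  (0, 4): z = -36
  (1, 5): z = -44
  (0, 5): z = -45

Feasible with finite optimum z* = -45 at (0, 5).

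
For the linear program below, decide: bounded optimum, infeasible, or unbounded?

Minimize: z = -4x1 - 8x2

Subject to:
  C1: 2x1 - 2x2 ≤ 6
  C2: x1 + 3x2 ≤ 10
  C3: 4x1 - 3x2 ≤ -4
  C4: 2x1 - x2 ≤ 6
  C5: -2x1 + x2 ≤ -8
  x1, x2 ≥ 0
C4 requires 2x1 - x2 ≤ 6, while C5 (-2x1 + x2 ≤ -8) is equivalent to 2x1 - x2 ≥ 8. Together they would need 8 ≤ 2x1 - x2 ≤ 6, which is impossible since 8 > 6. No point satisfies all constraints.

The feasible region is empty; the LP is infeasible.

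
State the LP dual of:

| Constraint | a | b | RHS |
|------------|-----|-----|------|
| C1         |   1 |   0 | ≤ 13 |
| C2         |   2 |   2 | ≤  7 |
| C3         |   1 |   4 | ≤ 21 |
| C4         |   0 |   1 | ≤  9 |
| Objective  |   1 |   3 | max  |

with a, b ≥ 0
Minimize: z = 13y1 + 7y2 + 21y3 + 9y4

Subject to:
  C1: -y1 - 2y2 - y3 ≤ -1
  C2: -2y2 - 4y3 - y4 ≤ -3
  y1, y2, y3, y4 ≥ 0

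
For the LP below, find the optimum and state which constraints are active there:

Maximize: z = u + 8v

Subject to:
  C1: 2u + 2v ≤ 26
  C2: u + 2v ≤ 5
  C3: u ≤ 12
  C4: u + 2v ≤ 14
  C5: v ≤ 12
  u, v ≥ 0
Optimal: u = 0, v = 2.5
Binding: C2, u ≥ 0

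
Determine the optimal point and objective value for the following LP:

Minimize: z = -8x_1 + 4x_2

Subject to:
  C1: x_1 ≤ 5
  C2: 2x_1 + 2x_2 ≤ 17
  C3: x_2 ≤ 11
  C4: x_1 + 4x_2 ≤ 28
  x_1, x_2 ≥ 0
x_1 = 5, x_2 = 0, z = -40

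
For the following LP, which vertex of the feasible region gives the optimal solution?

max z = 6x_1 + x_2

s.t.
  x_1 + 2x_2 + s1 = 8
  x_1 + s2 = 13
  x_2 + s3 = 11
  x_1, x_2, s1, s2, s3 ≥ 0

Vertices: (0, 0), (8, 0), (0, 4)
Evaluating z = 6x_1 + x_2 at each vertex:
  (0, 0): z = 0
  (8, 0): z = 48
  (0, 4): z = 4

The largest value is z = 48, attained at (8, 0).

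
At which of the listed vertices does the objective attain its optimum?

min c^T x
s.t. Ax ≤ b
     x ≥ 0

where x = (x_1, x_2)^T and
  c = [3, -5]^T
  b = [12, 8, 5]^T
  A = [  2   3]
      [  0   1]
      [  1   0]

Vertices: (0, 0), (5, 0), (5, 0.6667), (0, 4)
Evaluating z = 3x_1 - 5x_2 at each vertex:
  (0, 0): z = 0
  (5, 0): z = 15
  (5, 0.6667): z = 11.67
  (0, 4): z = -20

The smallest value is z = -20, attained at (0, 4).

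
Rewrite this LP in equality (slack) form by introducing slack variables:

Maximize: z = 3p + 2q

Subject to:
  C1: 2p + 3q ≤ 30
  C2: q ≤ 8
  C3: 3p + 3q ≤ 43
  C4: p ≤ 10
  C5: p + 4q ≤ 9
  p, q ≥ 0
max z = 3p + 2q

s.t.
  2p + 3q + s1 = 30
  q + s2 = 8
  3p + 3q + s3 = 43
  p + s4 = 10
  p + 4q + s5 = 9
  p, q, s1, s2, s3, s4, s5 ≥ 0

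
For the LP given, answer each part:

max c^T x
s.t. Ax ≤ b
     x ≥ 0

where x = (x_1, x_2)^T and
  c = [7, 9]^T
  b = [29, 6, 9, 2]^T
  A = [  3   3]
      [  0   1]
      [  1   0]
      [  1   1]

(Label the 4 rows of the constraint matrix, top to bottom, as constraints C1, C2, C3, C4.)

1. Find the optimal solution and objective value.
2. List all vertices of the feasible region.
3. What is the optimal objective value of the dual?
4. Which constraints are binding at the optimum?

1. x_1 = 0, x_2 = 2, z = 18
2. (0, 0), (2, 0), (0, 2)
3. 18 (by strong duality, equal to the primal optimum)
4. C4, x_1 ≥ 0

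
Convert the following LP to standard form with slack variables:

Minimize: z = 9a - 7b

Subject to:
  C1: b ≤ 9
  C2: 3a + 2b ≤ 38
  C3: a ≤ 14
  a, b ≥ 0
min z = 9a - 7b

s.t.
  b + s1 = 9
  3a + 2b + s2 = 38
  a + s3 = 14
  a, b, s1, s2, s3 ≥ 0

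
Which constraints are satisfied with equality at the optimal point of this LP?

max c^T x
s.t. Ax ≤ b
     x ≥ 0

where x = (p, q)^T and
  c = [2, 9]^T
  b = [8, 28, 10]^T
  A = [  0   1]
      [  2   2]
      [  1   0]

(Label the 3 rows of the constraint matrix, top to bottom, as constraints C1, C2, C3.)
Optimal: p = 6, q = 8
Slack at optimum:
  C1: slack = 0 (binding)
  C2: slack = 0 (binding)
  C3: slack = 4
  p ≥ 0: p = 6
  q ≥ 0: q = 8
Binding constraints: C1, C2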